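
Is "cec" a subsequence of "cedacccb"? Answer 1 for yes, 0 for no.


Check if "cec" is a subsequence of "cedacccb"
Greedy scan:
  Position 0 ('c'): matches sub[0] = 'c'
  Position 1 ('e'): matches sub[1] = 'e'
  Position 2 ('d'): no match needed
  Position 3 ('a'): no match needed
  Position 4 ('c'): matches sub[2] = 'c'
  Position 5 ('c'): no match needed
  Position 6 ('c'): no match needed
  Position 7 ('b'): no match needed
All 3 characters matched => is a subsequence

1


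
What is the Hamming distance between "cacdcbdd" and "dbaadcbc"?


Comparing "cacdcbdd" and "dbaadcbc" position by position:
  Position 0: 'c' vs 'd' => differ
  Position 1: 'a' vs 'b' => differ
  Position 2: 'c' vs 'a' => differ
  Position 3: 'd' vs 'a' => differ
  Position 4: 'c' vs 'd' => differ
  Position 5: 'b' vs 'c' => differ
  Position 6: 'd' vs 'b' => differ
  Position 7: 'd' vs 'c' => differ
Total differences (Hamming distance): 8

8


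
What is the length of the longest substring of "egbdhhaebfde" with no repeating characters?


Input: "egbdhhaebfde"
Sliding window (track last position of each char):
  Position 0 ('e'): window [0,0] length 1 -- new best
  Position 1 ('g'): window [0,1] length 2 -- new best
  Position 2 ('b'): window [0,2] length 3 -- new best
  Position 3 ('d'): window [0,3] length 4 -- new best
  Position 4 ('h'): window [0,4] length 5 -- new best
  Position 5 ('h'): repeat (last at 4), move window start to 5
  Position 5 ('h'): window [5,5] length 1
  Position 6 ('a'): window [5,6] length 2
  Position 7 ('e'): window [5,7] length 3
  Position 8 ('b'): window [5,8] length 4
  Position 9 ('f'): window [5,9] length 5
  Position 10 ('d'): window [5,10] length 6 -- new best
  Position 11 ('e'): repeat (last at 7), move window start to 8
  Position 11 ('e'): window [8,11] length 4
Longest substring with no repeats: "haebfd" with length 6

6


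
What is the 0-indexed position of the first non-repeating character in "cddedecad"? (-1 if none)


Input: cddedecad
Character frequencies:
  'a': 1
  'c': 2
  'd': 4
  'e': 2
Scanning left to right for freq == 1:
  Position 0 ('c'): freq=2, skip
  Position 1 ('d'): freq=4, skip
  Position 2 ('d'): freq=4, skip
  Position 3 ('e'): freq=2, skip
  Position 4 ('d'): freq=4, skip
  Position 5 ('e'): freq=2, skip
  Position 6 ('c'): freq=2, skip
  Position 7 ('a'): unique! => answer = 7

7


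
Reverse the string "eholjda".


Input: eholjda
Reading characters right to left:
  Position 6: 'a'
  Position 5: 'd'
  Position 4: 'j'
  Position 3: 'l'
  Position 2: 'o'
  Position 1: 'h'
  Position 0: 'e'
Reversed: adjlohe

adjlohe


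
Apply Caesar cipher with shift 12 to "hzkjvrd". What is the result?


Caesar cipher: shift "hzkjvrd" by 12
  'h' (pos 7) + 12 = pos 19 = 't'
  'z' (pos 25) + 12 = pos 11 = 'l'
  'k' (pos 10) + 12 = pos 22 = 'w'
  'j' (pos 9) + 12 = pos 21 = 'v'
  'v' (pos 21) + 12 = pos 7 = 'h'
  'r' (pos 17) + 12 = pos 3 = 'd'
  'd' (pos 3) + 12 = pos 15 = 'p'
Result: tlwvhdp

tlwvhdp


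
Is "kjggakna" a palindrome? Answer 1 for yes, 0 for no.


Input: kjggakna
Reversed: ankaggjk
  Compare pos 0 ('k') with pos 7 ('a'): MISMATCH
  Compare pos 1 ('j') with pos 6 ('n'): MISMATCH
  Compare pos 2 ('g') with pos 5 ('k'): MISMATCH
  Compare pos 3 ('g') with pos 4 ('a'): MISMATCH
Result: not a palindrome

0


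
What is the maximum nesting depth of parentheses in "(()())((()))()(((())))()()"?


Input: "(()())((()))()(((())))()()"
Tracking depth:
  Position 0 '(': depth becomes 1
  Position 1 '(': depth becomes 2
  Position 2 ')': depth becomes 1
  Position 3 '(': depth becomes 2
  Position 4 ')': depth becomes 1
  Position 5 ')': depth becomes 0
  Position 6 '(': depth becomes 1
  Position 7 '(': depth becomes 2
  Position 8 '(': depth becomes 3
  Position 9 ')': depth becomes 2
  Position 10 ')': depth becomes 1
  Position 11 ')': depth becomes 0
  Position 12 '(': depth becomes 1
  Position 13 ')': depth becomes 0
  Position 14 '(': depth becomes 1
  Position 15 '(': depth becomes 2
  Position 16 '(': depth becomes 3
  Position 17 '(': depth becomes 4
  Position 18 ')': depth becomes 3
  Position 19 ')': depth becomes 2
  Position 20 ')': depth becomes 1
  Position 21 ')': depth becomes 0
  Position 22 '(': depth becomes 1
  Position 23 ')': depth becomes 0
  Position 24 '(': depth becomes 1
  Position 25 ')': depth becomes 0
Maximum depth reached: 4

4


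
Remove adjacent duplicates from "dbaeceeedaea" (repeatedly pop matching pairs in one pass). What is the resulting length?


Input: dbaeceeedaea
Stack-based adjacent duplicate removal:
  Read 'd': push. Stack: d
  Read 'b': push. Stack: db
  Read 'a': push. Stack: dba
  Read 'e': push. Stack: dbae
  Read 'c': push. Stack: dbaec
  Read 'e': push. Stack: dbaece
  Read 'e': matches stack top 'e' => pop. Stack: dbaec
  Read 'e': push. Stack: dbaece
  Read 'd': push. Stack: dbaeced
  Read 'a': push. Stack: dbaeceda
  Read 'e': push. Stack: dbaecedae
  Read 'a': push. Stack: dbaecedaea
Final stack: "dbaecedaea" (length 10)

10


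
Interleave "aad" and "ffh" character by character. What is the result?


Interleaving "aad" and "ffh":
  Position 0: 'a' from first, 'f' from second => "af"
  Position 1: 'a' from first, 'f' from second => "af"
  Position 2: 'd' from first, 'h' from second => "dh"
Result: afafdh

afafdh


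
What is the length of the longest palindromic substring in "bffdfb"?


Input: "bffdfb"
Checking substrings for palindromes:
  [2:5] "fdf" (len 3) => palindrome
  [1:3] "ff" (len 2) => palindrome
Longest palindromic substring: "fdf" with length 3

3


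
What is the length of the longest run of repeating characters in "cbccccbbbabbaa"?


Input: "cbccccbbbabbaa"
Scanning for longest run:
  Position 1 ('b'): new char, reset run to 1
  Position 2 ('c'): new char, reset run to 1
  Position 3 ('c'): continues run of 'c', length=2
  Position 4 ('c'): continues run of 'c', length=3
  Position 5 ('c'): continues run of 'c', length=4
  Position 6 ('b'): new char, reset run to 1
  Position 7 ('b'): continues run of 'b', length=2
  Position 8 ('b'): continues run of 'b', length=3
  Position 9 ('a'): new char, reset run to 1
  Position 10 ('b'): new char, reset run to 1
  Position 11 ('b'): continues run of 'b', length=2
  Position 12 ('a'): new char, reset run to 1
  Position 13 ('a'): continues run of 'a', length=2
Longest run: 'c' with length 4

4


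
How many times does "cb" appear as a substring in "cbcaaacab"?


Searching for "cb" in "cbcaaacab"
Scanning each position:
  Position 0: "cb" => MATCH
  Position 1: "bc" => no
  Position 2: "ca" => no
  Position 3: "aa" => no
  Position 4: "aa" => no
  Position 5: "ac" => no
  Position 6: "ca" => no
  Position 7: "ab" => no
Total occurrences: 1

1


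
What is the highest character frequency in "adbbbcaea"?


Input: adbbbcaea
Character counts:
  'a': 3
  'b': 3
  'c': 1
  'd': 1
  'e': 1
Maximum frequency: 3

3


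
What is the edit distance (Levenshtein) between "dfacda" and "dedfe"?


Computing edit distance: "dfacda" -> "dedfe"
DP table:
           d    e    d    f    e
      0    1    2    3    4    5
  d   1    0    1    2    3    4
  f   2    1    1    2    2    3
  a   3    2    2    2    3    3
  c   4    3    3    3    3    4
  d   5    4    4    3    4    4
  a   6    5    5    4    4    5
Edit distance = dp[6][5] = 5

5


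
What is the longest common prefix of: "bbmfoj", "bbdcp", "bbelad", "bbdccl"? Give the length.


Words: bbmfoj, bbdcp, bbelad, bbdccl
  Position 0: all 'b' => match
  Position 1: all 'b' => match
  Position 2: ('m', 'd', 'e', 'd') => mismatch, stop
LCP = "bb" (length 2)

2


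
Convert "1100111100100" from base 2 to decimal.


Input: "1100111100100" in base 2
Positional expansion:
  Digit '1' (value 1) x 2^12 = 4096
  Digit '1' (value 1) x 2^11 = 2048
  Digit '0' (value 0) x 2^10 = 0
  Digit '0' (value 0) x 2^9 = 0
  Digit '1' (value 1) x 2^8 = 256
  Digit '1' (value 1) x 2^7 = 128
  Digit '1' (value 1) x 2^6 = 64
  Digit '1' (value 1) x 2^5 = 32
  Digit '0' (value 0) x 2^4 = 0
  Digit '0' (value 0) x 2^3 = 0
  Digit '1' (value 1) x 2^2 = 4
  Digit '0' (value 0) x 2^1 = 0
  Digit '0' (value 0) x 2^0 = 0
Sum = 6628

6628


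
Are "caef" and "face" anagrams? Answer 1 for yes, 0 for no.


Strings: "caef", "face"
Sorted first:  acef
Sorted second: acef
Sorted forms match => anagrams

1


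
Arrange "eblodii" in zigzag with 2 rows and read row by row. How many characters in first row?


Zigzag "eblodii" into 2 rows:
Placing characters:
  'e' => row 0
  'b' => row 1
  'l' => row 0
  'o' => row 1
  'd' => row 0
  'i' => row 1
  'i' => row 0
Rows:
  Row 0: "eldi"
  Row 1: "boi"
First row length: 4

4


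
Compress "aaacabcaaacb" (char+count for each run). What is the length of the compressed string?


Input: aaacabcaaacb
Runs:
  'a' x 3 => "a3"
  'c' x 1 => "c1"
  'a' x 1 => "a1"
  'b' x 1 => "b1"
  'c' x 1 => "c1"
  'a' x 3 => "a3"
  'c' x 1 => "c1"
  'b' x 1 => "b1"
Compressed: "a3c1a1b1c1a3c1b1"
Compressed length: 16

16


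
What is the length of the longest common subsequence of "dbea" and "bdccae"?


LCS of "dbea" and "bdccae"
DP table:
           b    d    c    c    a    e
      0    0    0    0    0    0    0
  d   0    0    1    1    1    1    1
  b   0    1    1    1    1    1    1
  e   0    1    1    1    1    1    2
  a   0    1    1    1    1    2    2
LCS length = dp[4][6] = 2

2


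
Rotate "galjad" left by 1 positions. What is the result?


Input: "galjad", rotate left by 1
First 1 characters: "g"
Remaining characters: "aljad"
Concatenate remaining + first: "aljad" + "g" = "aljadg"

aljadg


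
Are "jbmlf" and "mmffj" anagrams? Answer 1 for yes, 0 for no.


Strings: "jbmlf", "mmffj"
Sorted first:  bfjlm
Sorted second: ffjmm
Differ at position 0: 'b' vs 'f' => not anagrams

0


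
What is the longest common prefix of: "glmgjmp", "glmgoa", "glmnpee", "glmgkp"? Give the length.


Words: glmgjmp, glmgoa, glmnpee, glmgkp
  Position 0: all 'g' => match
  Position 1: all 'l' => match
  Position 2: all 'm' => match
  Position 3: ('g', 'g', 'n', 'g') => mismatch, stop
LCP = "glm" (length 3)

3


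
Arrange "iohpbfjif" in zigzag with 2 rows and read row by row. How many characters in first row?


Zigzag "iohpbfjif" into 2 rows:
Placing characters:
  'i' => row 0
  'o' => row 1
  'h' => row 0
  'p' => row 1
  'b' => row 0
  'f' => row 1
  'j' => row 0
  'i' => row 1
  'f' => row 0
Rows:
  Row 0: "ihbjf"
  Row 1: "opfi"
First row length: 5

5


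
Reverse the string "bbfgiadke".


Input: bbfgiadke
Reading characters right to left:
  Position 8: 'e'
  Position 7: 'k'
  Position 6: 'd'
  Position 5: 'a'
  Position 4: 'i'
  Position 3: 'g'
  Position 2: 'f'
  Position 1: 'b'
  Position 0: 'b'
Reversed: ekdaigfbb

ekdaigfbb


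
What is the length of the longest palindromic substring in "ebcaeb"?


Input: "ebcaeb"
Checking substrings for palindromes:
  No multi-char palindromic substrings found
Longest palindromic substring: "e" with length 1

1


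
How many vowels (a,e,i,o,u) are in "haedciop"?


Input: haedciop
Checking each character:
  'h' at position 0: consonant
  'a' at position 1: vowel (running total: 1)
  'e' at position 2: vowel (running total: 2)
  'd' at position 3: consonant
  'c' at position 4: consonant
  'i' at position 5: vowel (running total: 3)
  'o' at position 6: vowel (running total: 4)
  'p' at position 7: consonant
Total vowels: 4

4


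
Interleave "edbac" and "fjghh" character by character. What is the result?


Interleaving "edbac" and "fjghh":
  Position 0: 'e' from first, 'f' from second => "ef"
  Position 1: 'd' from first, 'j' from second => "dj"
  Position 2: 'b' from first, 'g' from second => "bg"
  Position 3: 'a' from first, 'h' from second => "ah"
  Position 4: 'c' from first, 'h' from second => "ch"
Result: efdjbgahch

efdjbgahch


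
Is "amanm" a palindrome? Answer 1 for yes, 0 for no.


Input: amanm
Reversed: mnama
  Compare pos 0 ('a') with pos 4 ('m'): MISMATCH
  Compare pos 1 ('m') with pos 3 ('n'): MISMATCH
Result: not a palindrome

0


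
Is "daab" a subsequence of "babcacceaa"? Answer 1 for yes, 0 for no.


Check if "daab" is a subsequence of "babcacceaa"
Greedy scan:
  Position 0 ('b'): no match needed
  Position 1 ('a'): no match needed
  Position 2 ('b'): no match needed
  Position 3 ('c'): no match needed
  Position 4 ('a'): no match needed
  Position 5 ('c'): no match needed
  Position 6 ('c'): no match needed
  Position 7 ('e'): no match needed
  Position 8 ('a'): no match needed
  Position 9 ('a'): no match needed
Only matched 0/4 characters => not a subsequence

0


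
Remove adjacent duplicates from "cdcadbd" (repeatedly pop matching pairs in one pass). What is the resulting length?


Input: cdcadbd
Stack-based adjacent duplicate removal:
  Read 'c': push. Stack: c
  Read 'd': push. Stack: cd
  Read 'c': push. Stack: cdc
  Read 'a': push. Stack: cdca
  Read 'd': push. Stack: cdcad
  Read 'b': push. Stack: cdcadb
  Read 'd': push. Stack: cdcadbd
Final stack: "cdcadbd" (length 7)

7


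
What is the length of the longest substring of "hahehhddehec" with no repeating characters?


Input: "hahehhddehec"
Sliding window (track last position of each char):
  Position 0 ('h'): window [0,0] length 1 -- new best
  Position 1 ('a'): window [0,1] length 2 -- new best
  Position 2 ('h'): repeat (last at 0), move window start to 1
  Position 2 ('h'): window [1,2] length 2
  Position 3 ('e'): window [1,3] length 3 -- new best
  Position 4 ('h'): repeat (last at 2), move window start to 3
  Position 4 ('h'): window [3,4] length 2
  Position 5 ('h'): repeat (last at 4), move window start to 5
  Position 5 ('h'): window [5,5] length 1
  Position 6 ('d'): window [5,6] length 2
  Position 7 ('d'): repeat (last at 6), move window start to 7
  Position 7 ('d'): window [7,7] length 1
  Position 8 ('e'): window [7,8] length 2
  Position 9 ('h'): window [7,9] length 3
  Position 10 ('e'): repeat (last at 8), move window start to 9
  Position 10 ('e'): window [9,10] length 2
  Position 11 ('c'): window [9,11] length 3
Longest substring with no repeats: "ahe" with length 3

3


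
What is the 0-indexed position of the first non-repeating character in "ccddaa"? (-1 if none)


Input: ccddaa
Character frequencies:
  'a': 2
  'c': 2
  'd': 2
Scanning left to right for freq == 1:
  Position 0 ('c'): freq=2, skip
  Position 1 ('c'): freq=2, skip
  Position 2 ('d'): freq=2, skip
  Position 3 ('d'): freq=2, skip
  Position 4 ('a'): freq=2, skip
  Position 5 ('a'): freq=2, skip
  No unique character found => answer = -1

-1


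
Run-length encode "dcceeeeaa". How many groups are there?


Input: dcceeeeaa
Scanning for consecutive runs:
  Group 1: 'd' x 1 (positions 0-0)
  Group 2: 'c' x 2 (positions 1-2)
  Group 3: 'e' x 4 (positions 3-6)
  Group 4: 'a' x 2 (positions 7-8)
Total groups: 4

4


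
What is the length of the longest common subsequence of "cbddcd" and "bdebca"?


LCS of "cbddcd" and "bdebca"
DP table:
           b    d    e    b    c    a
      0    0    0    0    0    0    0
  c   0    0    0    0    0    1    1
  b   0    1    1    1    1    1    1
  d   0    1    2    2    2    2    2
  d   0    1    2    2    2    2    2
  c   0    1    2    2    2    3    3
  d   0    1    2    2    2    3    3
LCS length = dp[6][6] = 3

3


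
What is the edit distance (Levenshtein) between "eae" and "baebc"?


Computing edit distance: "eae" -> "baebc"
DP table:
           b    a    e    b    c
      0    1    2    3    4    5
  e   1    1    2    2    3    4
  a   2    2    1    2    3    4
  e   3    3    2    1    2    3
Edit distance = dp[3][5] = 3

3


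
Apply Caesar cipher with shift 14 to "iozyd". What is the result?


Caesar cipher: shift "iozyd" by 14
  'i' (pos 8) + 14 = pos 22 = 'w'
  'o' (pos 14) + 14 = pos 2 = 'c'
  'z' (pos 25) + 14 = pos 13 = 'n'
  'y' (pos 24) + 14 = pos 12 = 'm'
  'd' (pos 3) + 14 = pos 17 = 'r'
Result: wcnmr

wcnmr


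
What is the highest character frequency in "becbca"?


Input: becbca
Character counts:
  'a': 1
  'b': 2
  'c': 2
  'e': 1
Maximum frequency: 2

2


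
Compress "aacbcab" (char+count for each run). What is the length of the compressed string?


Input: aacbcab
Runs:
  'a' x 2 => "a2"
  'c' x 1 => "c1"
  'b' x 1 => "b1"
  'c' x 1 => "c1"
  'a' x 1 => "a1"
  'b' x 1 => "b1"
Compressed: "a2c1b1c1a1b1"
Compressed length: 12

12


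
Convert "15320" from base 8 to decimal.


Input: "15320" in base 8
Positional expansion:
  Digit '1' (value 1) x 8^4 = 4096
  Digit '5' (value 5) x 8^3 = 2560
  Digit '3' (value 3) x 8^2 = 192
  Digit '2' (value 2) x 8^1 = 16
  Digit '0' (value 0) x 8^0 = 0
Sum = 6864

6864


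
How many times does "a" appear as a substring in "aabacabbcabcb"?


Searching for "a" in "aabacabbcabcb"
Scanning each position:
  Position 0: "a" => MATCH
  Position 1: "a" => MATCH
  Position 2: "b" => no
  Position 3: "a" => MATCH
  Position 4: "c" => no
  Position 5: "a" => MATCH
  Position 6: "b" => no
  Position 7: "b" => no
  Position 8: "c" => no
  Position 9: "a" => MATCH
  Position 10: "b" => no
  Position 11: "c" => no
  Position 12: "b" => no
Total occurrences: 5

5


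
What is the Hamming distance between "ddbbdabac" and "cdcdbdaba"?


Comparing "ddbbdabac" and "cdcdbdaba" position by position:
  Position 0: 'd' vs 'c' => differ
  Position 1: 'd' vs 'd' => same
  Position 2: 'b' vs 'c' => differ
  Position 3: 'b' vs 'd' => differ
  Position 4: 'd' vs 'b' => differ
  Position 5: 'a' vs 'd' => differ
  Position 6: 'b' vs 'a' => differ
  Position 7: 'a' vs 'b' => differ
  Position 8: 'c' vs 'a' => differ
Total differences (Hamming distance): 8

8


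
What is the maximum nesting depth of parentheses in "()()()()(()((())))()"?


Input: "()()()()(()((())))()"
Tracking depth:
  Position 0 '(': depth becomes 1
  Position 1 ')': depth becomes 0
  Position 2 '(': depth becomes 1
  Position 3 ')': depth becomes 0
  Position 4 '(': depth becomes 1
  Position 5 ')': depth becomes 0
  Position 6 '(': depth becomes 1
  Position 7 ')': depth becomes 0
  Position 8 '(': depth becomes 1
  Position 9 '(': depth becomes 2
  Position 10 ')': depth becomes 1
  Position 11 '(': depth becomes 2
  Position 12 '(': depth becomes 3
  Position 13 '(': depth becomes 4
  Position 14 ')': depth becomes 3
  Position 15 ')': depth becomes 2
  Position 16 ')': depth becomes 1
  Position 17 ')': depth becomes 0
  Position 18 '(': depth becomes 1
  Position 19 ')': depth becomes 0
Maximum depth reached: 4

4


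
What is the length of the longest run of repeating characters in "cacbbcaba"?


Input: "cacbbcaba"
Scanning for longest run:
  Position 1 ('a'): new char, reset run to 1
  Position 2 ('c'): new char, reset run to 1
  Position 3 ('b'): new char, reset run to 1
  Position 4 ('b'): continues run of 'b', length=2
  Position 5 ('c'): new char, reset run to 1
  Position 6 ('a'): new char, reset run to 1
  Position 7 ('b'): new char, reset run to 1
  Position 8 ('a'): new char, reset run to 1
Longest run: 'b' with length 2

2


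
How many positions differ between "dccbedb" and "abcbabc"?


Comparing "dccbedb" and "abcbabc" position by position:
  Position 0: 'd' vs 'a' => DIFFER
  Position 1: 'c' vs 'b' => DIFFER
  Position 2: 'c' vs 'c' => same
  Position 3: 'b' vs 'b' => same
  Position 4: 'e' vs 'a' => DIFFER
  Position 5: 'd' vs 'b' => DIFFER
  Position 6: 'b' vs 'c' => DIFFER
Positions that differ: 5

5


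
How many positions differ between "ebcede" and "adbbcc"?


Comparing "ebcede" and "adbbcc" position by position:
  Position 0: 'e' vs 'a' => DIFFER
  Position 1: 'b' vs 'd' => DIFFER
  Position 2: 'c' vs 'b' => DIFFER
  Position 3: 'e' vs 'b' => DIFFER
  Position 4: 'd' vs 'c' => DIFFER
  Position 5: 'e' vs 'c' => DIFFER
Positions that differ: 6

6


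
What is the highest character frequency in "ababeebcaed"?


Input: ababeebcaed
Character counts:
  'a': 3
  'b': 3
  'c': 1
  'd': 1
  'e': 3
Maximum frequency: 3

3


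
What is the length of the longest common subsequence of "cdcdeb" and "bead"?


LCS of "cdcdeb" and "bead"
DP table:
           b    e    a    d
      0    0    0    0    0
  c   0    0    0    0    0
  d   0    0    0    0    1
  c   0    0    0    0    1
  d   0    0    0    0    1
  e   0    0    1    1    1
  b   0    1    1    1    1
LCS length = dp[6][4] = 1

1


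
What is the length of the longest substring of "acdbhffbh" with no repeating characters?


Input: "acdbhffbh"
Sliding window (track last position of each char):
  Position 0 ('a'): window [0,0] length 1 -- new best
  Position 1 ('c'): window [0,1] length 2 -- new best
  Position 2 ('d'): window [0,2] length 3 -- new best
  Position 3 ('b'): window [0,3] length 4 -- new best
  Position 4 ('h'): window [0,4] length 5 -- new best
  Position 5 ('f'): window [0,5] length 6 -- new best
  Position 6 ('f'): repeat (last at 5), move window start to 6
  Position 6 ('f'): window [6,6] length 1
  Position 7 ('b'): window [6,7] length 2
  Position 8 ('h'): window [6,8] length 3
Longest substring with no repeats: "acdbhf" with length 6

6


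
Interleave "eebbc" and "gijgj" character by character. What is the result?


Interleaving "eebbc" and "gijgj":
  Position 0: 'e' from first, 'g' from second => "eg"
  Position 1: 'e' from first, 'i' from second => "ei"
  Position 2: 'b' from first, 'j' from second => "bj"
  Position 3: 'b' from first, 'g' from second => "bg"
  Position 4: 'c' from first, 'j' from second => "cj"
Result: egeibjbgcj

egeibjbgcj


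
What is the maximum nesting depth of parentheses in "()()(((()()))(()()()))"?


Input: "()()(((()()))(()()()))"
Tracking depth:
  Position 0 '(': depth becomes 1
  Position 1 ')': depth becomes 0
  Position 2 '(': depth becomes 1
  Position 3 ')': depth becomes 0
  Position 4 '(': depth becomes 1
  Position 5 '(': depth becomes 2
  Position 6 '(': depth becomes 3
  Position 7 '(': depth becomes 4
  Position 8 ')': depth becomes 3
  Position 9 '(': depth becomes 4
  Position 10 ')': depth becomes 3
  Position 11 ')': depth becomes 2
  Position 12 ')': depth becomes 1
  Position 13 '(': depth becomes 2
  Position 14 '(': depth becomes 3
  Position 15 ')': depth becomes 2
  Position 16 '(': depth becomes 3
  Position 17 ')': depth becomes 2
  Position 18 '(': depth becomes 3
  Position 19 ')': depth becomes 2
  Position 20 ')': depth becomes 1
  Position 21 ')': depth becomes 0
Maximum depth reached: 4

4


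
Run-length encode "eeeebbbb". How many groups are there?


Input: eeeebbbb
Scanning for consecutive runs:
  Group 1: 'e' x 4 (positions 0-3)
  Group 2: 'b' x 4 (positions 4-7)
Total groups: 2

2


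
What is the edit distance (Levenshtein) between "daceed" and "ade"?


Computing edit distance: "daceed" -> "ade"
DP table:
           a    d    e
      0    1    2    3
  d   1    1    1    2
  a   2    1    2    2
  c   3    2    2    3
  e   4    3    3    2
  e   5    4    4    3
  d   6    5    4    4
Edit distance = dp[6][3] = 4

4


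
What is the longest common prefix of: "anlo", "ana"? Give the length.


Words: anlo, ana
  Position 0: all 'a' => match
  Position 1: all 'n' => match
  Position 2: ('l', 'a') => mismatch, stop
LCP = "an" (length 2)

2


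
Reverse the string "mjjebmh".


Input: mjjebmh
Reading characters right to left:
  Position 6: 'h'
  Position 5: 'm'
  Position 4: 'b'
  Position 3: 'e'
  Position 2: 'j'
  Position 1: 'j'
  Position 0: 'm'
Reversed: hmbejjm

hmbejjm


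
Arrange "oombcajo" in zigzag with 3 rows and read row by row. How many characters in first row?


Zigzag "oombcajo" into 3 rows:
Placing characters:
  'o' => row 0
  'o' => row 1
  'm' => row 2
  'b' => row 1
  'c' => row 0
  'a' => row 1
  'j' => row 2
  'o' => row 1
Rows:
  Row 0: "oc"
  Row 1: "obao"
  Row 2: "mj"
First row length: 2

2


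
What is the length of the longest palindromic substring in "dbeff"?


Input: "dbeff"
Checking substrings for palindromes:
  [3:5] "ff" (len 2) => palindrome
Longest palindromic substring: "ff" with length 2

2


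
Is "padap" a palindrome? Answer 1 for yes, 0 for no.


Input: padap
Reversed: padap
  Compare pos 0 ('p') with pos 4 ('p'): match
  Compare pos 1 ('a') with pos 3 ('a'): match
Result: palindrome

1


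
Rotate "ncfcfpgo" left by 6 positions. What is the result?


Input: "ncfcfpgo", rotate left by 6
First 6 characters: "ncfcfp"
Remaining characters: "go"
Concatenate remaining + first: "go" + "ncfcfp" = "goncfcfp"

goncfcfp


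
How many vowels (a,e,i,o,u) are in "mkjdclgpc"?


Input: mkjdclgpc
Checking each character:
  'm' at position 0: consonant
  'k' at position 1: consonant
  'j' at position 2: consonant
  'd' at position 3: consonant
  'c' at position 4: consonant
  'l' at position 5: consonant
  'g' at position 6: consonant
  'p' at position 7: consonant
  'c' at position 8: consonant
Total vowels: 0

0


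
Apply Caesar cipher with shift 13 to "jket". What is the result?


Caesar cipher: shift "jket" by 13
  'j' (pos 9) + 13 = pos 22 = 'w'
  'k' (pos 10) + 13 = pos 23 = 'x'
  'e' (pos 4) + 13 = pos 17 = 'r'
  't' (pos 19) + 13 = pos 6 = 'g'
Result: wxrg

wxrg


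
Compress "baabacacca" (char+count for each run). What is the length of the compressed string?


Input: baabacacca
Runs:
  'b' x 1 => "b1"
  'a' x 2 => "a2"
  'b' x 1 => "b1"
  'a' x 1 => "a1"
  'c' x 1 => "c1"
  'a' x 1 => "a1"
  'c' x 2 => "c2"
  'a' x 1 => "a1"
Compressed: "b1a2b1a1c1a1c2a1"
Compressed length: 16

16


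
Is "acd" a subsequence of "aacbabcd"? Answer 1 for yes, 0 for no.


Check if "acd" is a subsequence of "aacbabcd"
Greedy scan:
  Position 0 ('a'): matches sub[0] = 'a'
  Position 1 ('a'): no match needed
  Position 2 ('c'): matches sub[1] = 'c'
  Position 3 ('b'): no match needed
  Position 4 ('a'): no match needed
  Position 5 ('b'): no match needed
  Position 6 ('c'): no match needed
  Position 7 ('d'): matches sub[2] = 'd'
All 3 characters matched => is a subsequence

1


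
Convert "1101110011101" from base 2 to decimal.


Input: "1101110011101" in base 2
Positional expansion:
  Digit '1' (value 1) x 2^12 = 4096
  Digit '1' (value 1) x 2^11 = 2048
  Digit '0' (value 0) x 2^10 = 0
  Digit '1' (value 1) x 2^9 = 512
  Digit '1' (value 1) x 2^8 = 256
  Digit '1' (value 1) x 2^7 = 128
  Digit '0' (value 0) x 2^6 = 0
  Digit '0' (value 0) x 2^5 = 0
  Digit '1' (value 1) x 2^4 = 16
  Digit '1' (value 1) x 2^3 = 8
  Digit '1' (value 1) x 2^2 = 4
  Digit '0' (value 0) x 2^1 = 0
  Digit '1' (value 1) x 2^0 = 1
Sum = 7069

7069


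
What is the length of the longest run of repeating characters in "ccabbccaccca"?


Input: "ccabbccaccca"
Scanning for longest run:
  Position 1 ('c'): continues run of 'c', length=2
  Position 2 ('a'): new char, reset run to 1
  Position 3 ('b'): new char, reset run to 1
  Position 4 ('b'): continues run of 'b', length=2
  Position 5 ('c'): new char, reset run to 1
  Position 6 ('c'): continues run of 'c', length=2
  Position 7 ('a'): new char, reset run to 1
  Position 8 ('c'): new char, reset run to 1
  Position 9 ('c'): continues run of 'c', length=2
  Position 10 ('c'): continues run of 'c', length=3
  Position 11 ('a'): new char, reset run to 1
Longest run: 'c' with length 3

3


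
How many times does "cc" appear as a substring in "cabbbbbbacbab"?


Searching for "cc" in "cabbbbbbacbab"
Scanning each position:
  Position 0: "ca" => no
  Position 1: "ab" => no
  Position 2: "bb" => no
  Position 3: "bb" => no
  Position 4: "bb" => no
  Position 5: "bb" => no
  Position 6: "bb" => no
  Position 7: "ba" => no
  Position 8: "ac" => no
  Position 9: "cb" => no
  Position 10: "ba" => no
  Position 11: "ab" => no
Total occurrences: 0

0


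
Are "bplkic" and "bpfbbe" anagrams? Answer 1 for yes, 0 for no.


Strings: "bplkic", "bpfbbe"
Sorted first:  bciklp
Sorted second: bbbefp
Differ at position 1: 'c' vs 'b' => not anagrams

0


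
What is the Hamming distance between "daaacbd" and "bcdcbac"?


Comparing "daaacbd" and "bcdcbac" position by position:
  Position 0: 'd' vs 'b' => differ
  Position 1: 'a' vs 'c' => differ
  Position 2: 'a' vs 'd' => differ
  Position 3: 'a' vs 'c' => differ
  Position 4: 'c' vs 'b' => differ
  Position 5: 'b' vs 'a' => differ
  Position 6: 'd' vs 'c' => differ
Total differences (Hamming distance): 7

7


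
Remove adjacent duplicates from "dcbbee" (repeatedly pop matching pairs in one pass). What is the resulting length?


Input: dcbbee
Stack-based adjacent duplicate removal:
  Read 'd': push. Stack: d
  Read 'c': push. Stack: dc
  Read 'b': push. Stack: dcb
  Read 'b': matches stack top 'b' => pop. Stack: dc
  Read 'e': push. Stack: dce
  Read 'e': matches stack top 'e' => pop. Stack: dc
Final stack: "dc" (length 2)

2


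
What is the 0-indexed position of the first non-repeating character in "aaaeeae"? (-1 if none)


Input: aaaeeae
Character frequencies:
  'a': 4
  'e': 3
Scanning left to right for freq == 1:
  Position 0 ('a'): freq=4, skip
  Position 1 ('a'): freq=4, skip
  Position 2 ('a'): freq=4, skip
  Position 3 ('e'): freq=3, skip
  Position 4 ('e'): freq=3, skip
  Position 5 ('a'): freq=4, skip
  Position 6 ('e'): freq=3, skip
  No unique character found => answer = -1

-1


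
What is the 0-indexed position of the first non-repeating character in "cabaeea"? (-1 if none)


Input: cabaeea
Character frequencies:
  'a': 3
  'b': 1
  'c': 1
  'e': 2
Scanning left to right for freq == 1:
  Position 0 ('c'): unique! => answer = 0

0


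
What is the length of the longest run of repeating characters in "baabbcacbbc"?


Input: "baabbcacbbc"
Scanning for longest run:
  Position 1 ('a'): new char, reset run to 1
  Position 2 ('a'): continues run of 'a', length=2
  Position 3 ('b'): new char, reset run to 1
  Position 4 ('b'): continues run of 'b', length=2
  Position 5 ('c'): new char, reset run to 1
  Position 6 ('a'): new char, reset run to 1
  Position 7 ('c'): new char, reset run to 1
  Position 8 ('b'): new char, reset run to 1
  Position 9 ('b'): continues run of 'b', length=2
  Position 10 ('c'): new char, reset run to 1
Longest run: 'a' with length 2

2


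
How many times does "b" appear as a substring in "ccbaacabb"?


Searching for "b" in "ccbaacabb"
Scanning each position:
  Position 0: "c" => no
  Position 1: "c" => no
  Position 2: "b" => MATCH
  Position 3: "a" => no
  Position 4: "a" => no
  Position 5: "c" => no
  Position 6: "a" => no
  Position 7: "b" => MATCH
  Position 8: "b" => MATCH
Total occurrences: 3

3


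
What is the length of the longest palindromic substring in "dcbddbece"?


Input: "dcbddbece"
Checking substrings for palindromes:
  [2:6] "bddb" (len 4) => palindrome
  [6:9] "ece" (len 3) => palindrome
  [3:5] "dd" (len 2) => palindrome
Longest palindromic substring: "bddb" with length 4

4


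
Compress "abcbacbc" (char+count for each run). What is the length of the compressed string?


Input: abcbacbc
Runs:
  'a' x 1 => "a1"
  'b' x 1 => "b1"
  'c' x 1 => "c1"
  'b' x 1 => "b1"
  'a' x 1 => "a1"
  'c' x 1 => "c1"
  'b' x 1 => "b1"
  'c' x 1 => "c1"
Compressed: "a1b1c1b1a1c1b1c1"
Compressed length: 16

16


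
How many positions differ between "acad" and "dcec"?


Comparing "acad" and "dcec" position by position:
  Position 0: 'a' vs 'd' => DIFFER
  Position 1: 'c' vs 'c' => same
  Position 2: 'a' vs 'e' => DIFFER
  Position 3: 'd' vs 'c' => DIFFER
Positions that differ: 3

3


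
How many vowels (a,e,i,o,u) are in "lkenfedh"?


Input: lkenfedh
Checking each character:
  'l' at position 0: consonant
  'k' at position 1: consonant
  'e' at position 2: vowel (running total: 1)
  'n' at position 3: consonant
  'f' at position 4: consonant
  'e' at position 5: vowel (running total: 2)
  'd' at position 6: consonant
  'h' at position 7: consonant
Total vowels: 2

2


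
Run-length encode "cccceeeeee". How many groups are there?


Input: cccceeeeee
Scanning for consecutive runs:
  Group 1: 'c' x 4 (positions 0-3)
  Group 2: 'e' x 6 (positions 4-9)
Total groups: 2

2


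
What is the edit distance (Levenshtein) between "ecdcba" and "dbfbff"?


Computing edit distance: "ecdcba" -> "dbfbff"
DP table:
           d    b    f    b    f    f
      0    1    2    3    4    5    6
  e   1    1    2    3    4    5    6
  c   2    2    2    3    4    5    6
  d   3    2    3    3    4    5    6
  c   4    3    3    4    4    5    6
  b   5    4    3    4    4    5    6
  a   6    5    4    4    5    5    6
Edit distance = dp[6][6] = 6

6


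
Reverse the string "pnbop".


Input: pnbop
Reading characters right to left:
  Position 4: 'p'
  Position 3: 'o'
  Position 2: 'b'
  Position 1: 'n'
  Position 0: 'p'
Reversed: pobnp

pobnp


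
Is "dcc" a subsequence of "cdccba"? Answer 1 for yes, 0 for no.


Check if "dcc" is a subsequence of "cdccba"
Greedy scan:
  Position 0 ('c'): no match needed
  Position 1 ('d'): matches sub[0] = 'd'
  Position 2 ('c'): matches sub[1] = 'c'
  Position 3 ('c'): matches sub[2] = 'c'
  Position 4 ('b'): no match needed
  Position 5 ('a'): no match needed
All 3 characters matched => is a subsequence

1


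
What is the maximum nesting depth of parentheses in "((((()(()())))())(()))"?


Input: "((((()(()())))())(()))"
Tracking depth:
  Position 0 '(': depth becomes 1
  Position 1 '(': depth becomes 2
  Position 2 '(': depth becomes 3
  Position 3 '(': depth becomes 4
  Position 4 '(': depth becomes 5
  Position 5 ')': depth becomes 4
  Position 6 '(': depth becomes 5
  Position 7 '(': depth becomes 6
  Position 8 ')': depth becomes 5
  Position 9 '(': depth becomes 6
  Position 10 ')': depth becomes 5
  Position 11 ')': depth becomes 4
  Position 12 ')': depth becomes 3
  Position 13 ')': depth becomes 2
  Position 14 '(': depth becomes 3
  Position 15 ')': depth becomes 2
  Position 16 ')': depth becomes 1
  Position 17 '(': depth becomes 2
  Position 18 '(': depth becomes 3
  Position 19 ')': depth becomes 2
  Position 20 ')': depth becomes 1
  Position 21 ')': depth becomes 0
Maximum depth reached: 6

6


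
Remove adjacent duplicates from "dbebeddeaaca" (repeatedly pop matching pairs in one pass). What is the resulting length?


Input: dbebeddeaaca
Stack-based adjacent duplicate removal:
  Read 'd': push. Stack: d
  Read 'b': push. Stack: db
  Read 'e': push. Stack: dbe
  Read 'b': push. Stack: dbeb
  Read 'e': push. Stack: dbebe
  Read 'd': push. Stack: dbebed
  Read 'd': matches stack top 'd' => pop. Stack: dbebe
  Read 'e': matches stack top 'e' => pop. Stack: dbeb
  Read 'a': push. Stack: dbeba
  Read 'a': matches stack top 'a' => pop. Stack: dbeb
  Read 'c': push. Stack: dbebc
  Read 'a': push. Stack: dbebca
Final stack: "dbebca" (length 6)

6


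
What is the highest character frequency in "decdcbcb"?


Input: decdcbcb
Character counts:
  'b': 2
  'c': 3
  'd': 2
  'e': 1
Maximum frequency: 3

3


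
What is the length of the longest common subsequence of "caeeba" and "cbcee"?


LCS of "caeeba" and "cbcee"
DP table:
           c    b    c    e    e
      0    0    0    0    0    0
  c   0    1    1    1    1    1
  a   0    1    1    1    1    1
  e   0    1    1    1    2    2
  e   0    1    1    1    2    3
  b   0    1    2    2    2    3
  a   0    1    2    2    2    3
LCS length = dp[6][5] = 3

3


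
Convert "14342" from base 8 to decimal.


Input: "14342" in base 8
Positional expansion:
  Digit '1' (value 1) x 8^4 = 4096
  Digit '4' (value 4) x 8^3 = 2048
  Digit '3' (value 3) x 8^2 = 192
  Digit '4' (value 4) x 8^1 = 32
  Digit '2' (value 2) x 8^0 = 2
Sum = 6370

6370


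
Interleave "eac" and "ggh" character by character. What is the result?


Interleaving "eac" and "ggh":
  Position 0: 'e' from first, 'g' from second => "eg"
  Position 1: 'a' from first, 'g' from second => "ag"
  Position 2: 'c' from first, 'h' from second => "ch"
Result: egagch

egagch


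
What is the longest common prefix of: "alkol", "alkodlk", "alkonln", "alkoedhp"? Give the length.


Words: alkol, alkodlk, alkonln, alkoedhp
  Position 0: all 'a' => match
  Position 1: all 'l' => match
  Position 2: all 'k' => match
  Position 3: all 'o' => match
  Position 4: ('l', 'd', 'n', 'e') => mismatch, stop
LCP = "alko" (length 4)

4


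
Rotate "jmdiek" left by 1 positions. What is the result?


Input: "jmdiek", rotate left by 1
First 1 characters: "j"
Remaining characters: "mdiek"
Concatenate remaining + first: "mdiek" + "j" = "mdiekj"

mdiekj


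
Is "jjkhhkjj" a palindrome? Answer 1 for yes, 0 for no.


Input: jjkhhkjj
Reversed: jjkhhkjj
  Compare pos 0 ('j') with pos 7 ('j'): match
  Compare pos 1 ('j') with pos 6 ('j'): match
  Compare pos 2 ('k') with pos 5 ('k'): match
  Compare pos 3 ('h') with pos 4 ('h'): match
Result: palindrome

1


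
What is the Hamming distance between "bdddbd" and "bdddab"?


Comparing "bdddbd" and "bdddab" position by position:
  Position 0: 'b' vs 'b' => same
  Position 1: 'd' vs 'd' => same
  Position 2: 'd' vs 'd' => same
  Position 3: 'd' vs 'd' => same
  Position 4: 'b' vs 'a' => differ
  Position 5: 'd' vs 'b' => differ
Total differences (Hamming distance): 2

2


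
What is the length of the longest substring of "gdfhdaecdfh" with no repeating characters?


Input: "gdfhdaecdfh"
Sliding window (track last position of each char):
  Position 0 ('g'): window [0,0] length 1 -- new best
  Position 1 ('d'): window [0,1] length 2 -- new best
  Position 2 ('f'): window [0,2] length 3 -- new best
  Position 3 ('h'): window [0,3] length 4 -- new best
  Position 4 ('d'): repeat (last at 1), move window start to 2
  Position 4 ('d'): window [2,4] length 3
  Position 5 ('a'): window [2,5] length 4
  Position 6 ('e'): window [2,6] length 5 -- new best
  Position 7 ('c'): window [2,7] length 6 -- new best
  Position 8 ('d'): repeat (last at 4), move window start to 5
  Position 8 ('d'): window [5,8] length 4
  Position 9 ('f'): window [5,9] length 5
  Position 10 ('h'): window [5,10] length 6
Longest substring with no repeats: "fhdaec" with length 6

6


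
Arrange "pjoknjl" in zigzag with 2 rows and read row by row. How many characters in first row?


Zigzag "pjoknjl" into 2 rows:
Placing characters:
  'p' => row 0
  'j' => row 1
  'o' => row 0
  'k' => row 1
  'n' => row 0
  'j' => row 1
  'l' => row 0
Rows:
  Row 0: "ponl"
  Row 1: "jkj"
First row length: 4

4


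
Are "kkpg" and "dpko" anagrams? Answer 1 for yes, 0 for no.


Strings: "kkpg", "dpko"
Sorted first:  gkkp
Sorted second: dkop
Differ at position 0: 'g' vs 'd' => not anagrams

0


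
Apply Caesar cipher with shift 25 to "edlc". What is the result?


Caesar cipher: shift "edlc" by 25
  'e' (pos 4) + 25 = pos 3 = 'd'
  'd' (pos 3) + 25 = pos 2 = 'c'
  'l' (pos 11) + 25 = pos 10 = 'k'
  'c' (pos 2) + 25 = pos 1 = 'b'
Result: dckb

dckb


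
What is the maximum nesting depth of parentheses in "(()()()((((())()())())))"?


Input: "(()()()((((())()())())))"
Tracking depth:
  Position 0 '(': depth becomes 1
  Position 1 '(': depth becomes 2
  Position 2 ')': depth becomes 1
  Position 3 '(': depth becomes 2
  Position 4 ')': depth becomes 1
  Position 5 '(': depth becomes 2
  Position 6 ')': depth becomes 1
  Position 7 '(': depth becomes 2
  Position 8 '(': depth becomes 3
  Position 9 '(': depth becomes 4
  Position 10 '(': depth becomes 5
  Position 11 '(': depth becomes 6
  Position 12 ')': depth becomes 5
  Position 13 ')': depth becomes 4
  Position 14 '(': depth becomes 5
  Position 15 ')': depth becomes 4
  Position 16 '(': depth becomes 5
  Position 17 ')': depth becomes 4
  Position 18 ')': depth becomes 3
  Position 19 '(': depth becomes 4
  Position 20 ')': depth becomes 3
  Position 21 ')': depth becomes 2
  Position 22 ')': depth becomes 1
  Position 23 ')': depth becomes 0
Maximum depth reached: 6

6


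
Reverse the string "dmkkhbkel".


Input: dmkkhbkel
Reading characters right to left:
  Position 8: 'l'
  Position 7: 'e'
  Position 6: 'k'
  Position 5: 'b'
  Position 4: 'h'
  Position 3: 'k'
  Position 2: 'k'
  Position 1: 'm'
  Position 0: 'd'
Reversed: lekbhkkmd

lekbhkkmd
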